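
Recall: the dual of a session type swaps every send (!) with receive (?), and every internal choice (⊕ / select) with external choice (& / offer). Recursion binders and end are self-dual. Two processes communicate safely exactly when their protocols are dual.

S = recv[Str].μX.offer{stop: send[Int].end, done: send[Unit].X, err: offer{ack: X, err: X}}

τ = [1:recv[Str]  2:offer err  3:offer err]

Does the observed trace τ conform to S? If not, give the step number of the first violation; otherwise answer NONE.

NONE

[1] recv[Str]  ok  state: μX.…
[2] offer err  ok  state: offer{ack: μX.…, err: μX.…}
[3] offer err  ok  state: μX.…
trace exhausted — no violation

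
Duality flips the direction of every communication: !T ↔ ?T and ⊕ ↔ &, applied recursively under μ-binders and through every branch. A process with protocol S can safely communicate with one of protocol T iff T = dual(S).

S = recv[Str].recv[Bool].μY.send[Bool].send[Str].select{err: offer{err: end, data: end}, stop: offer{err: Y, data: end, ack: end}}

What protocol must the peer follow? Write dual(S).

send[Str].send[Bool].μY.recv[Bool].recv[Str].offer{err: select{err: end, data: end}, stop: select{err: Y, data: end, ack: end}}

recv[Str] = send[Str]
  recv[Bool] = send[Bool]
    μY = μY  (rec unchanged)
      send[Bool] = recv[Bool]
        send[Str] = recv[Str]
          select{err,stop} = offer{err,stop}  (select→offer)
            case err:
              offer{err,data} = select{err,data}  (&→⊕)
                case err:
                  end ↦ end
                case data:
                  end ↦ end
            case stop:
              offer{err,data,ack} = select{err,data,ack}  (&→⊕)
                case err:
                  Y ↦ Y
                case data:
                  end ↦ end
                case ack:
                  end ↦ end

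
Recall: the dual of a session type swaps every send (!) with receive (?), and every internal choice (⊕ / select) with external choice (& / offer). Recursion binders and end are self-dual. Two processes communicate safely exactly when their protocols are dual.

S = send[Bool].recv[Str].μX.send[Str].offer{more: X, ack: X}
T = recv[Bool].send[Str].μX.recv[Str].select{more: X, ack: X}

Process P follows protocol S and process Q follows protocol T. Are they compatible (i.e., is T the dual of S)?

YES

send[Bool] vs recv[Bool]  match
  recv[Str] vs send[Str]  match
    μX vs μX  match (rec unchanged)
      send[Str] vs recv[Str]  match
        offer{more,ack} vs select{more,ack}  match same labels
          case more:
            X vs X  match
          case ack:
            X vs X  match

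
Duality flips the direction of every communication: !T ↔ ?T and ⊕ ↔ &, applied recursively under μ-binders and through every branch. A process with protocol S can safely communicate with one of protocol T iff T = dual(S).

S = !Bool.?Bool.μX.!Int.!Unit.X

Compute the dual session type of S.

?Bool.!Bool.μX.?Int.?Unit.X

!Bool ↦ ?Bool
  ?Bool ↦ !Bool
    μX ↦ μX  (rec unchanged)
      !Int ↦ ?Int
        !Unit ↦ ?Unit
          X self-dual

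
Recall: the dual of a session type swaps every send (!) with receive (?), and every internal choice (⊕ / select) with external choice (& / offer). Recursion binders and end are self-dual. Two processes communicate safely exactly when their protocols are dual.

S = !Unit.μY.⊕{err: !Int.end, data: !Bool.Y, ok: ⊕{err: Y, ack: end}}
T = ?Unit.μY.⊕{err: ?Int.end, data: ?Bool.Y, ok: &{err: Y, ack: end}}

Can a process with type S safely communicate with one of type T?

NO

!Unit ‖ ?Unit  ✓
  μY ‖ μY  ✓ (rec unchanged)
    ⊕{err,data,ok} ‖ ⊕{err,data,ok}  ✗ choice polarity not flipped — not dual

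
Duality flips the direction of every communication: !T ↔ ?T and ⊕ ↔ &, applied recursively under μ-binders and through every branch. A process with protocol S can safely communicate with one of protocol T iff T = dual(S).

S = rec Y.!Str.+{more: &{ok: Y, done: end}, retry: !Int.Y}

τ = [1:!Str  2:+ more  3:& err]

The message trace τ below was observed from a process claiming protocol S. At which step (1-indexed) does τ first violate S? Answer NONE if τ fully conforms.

3

[1] !Str  ✓  state: +{more: &{ok: rec Y.…, done: end}, retry: !Int.rec Y.…}
[2] + more  ✓  state: &{ok: rec Y.…, done: end}
[3] got & err, protocol expects & ok or & done  ✗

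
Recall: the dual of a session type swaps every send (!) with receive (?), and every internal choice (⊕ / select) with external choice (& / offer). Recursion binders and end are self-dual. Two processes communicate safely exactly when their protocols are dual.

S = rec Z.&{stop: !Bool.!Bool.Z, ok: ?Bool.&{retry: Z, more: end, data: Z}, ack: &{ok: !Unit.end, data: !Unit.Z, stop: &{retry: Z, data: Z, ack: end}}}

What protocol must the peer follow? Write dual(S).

rec Z.+{stop: ?Bool.?Bool.Z, ok: !Bool.+{retry: Z, more: end, data: Z}, ack: +{ok: ?Unit.end, data: ?Unit.Z, stop: +{retry: Z, data: Z, ack: end}}}

rec Z = rec Z  (μ self-dual)
  &{stop,ok,ack} = +{stop,ok,ack}  (&→⊕)
    case stop:
      !Bool = ?Bool
        !Bool = ?Bool
          Z self-dual
    case ok:
      ?Bool = !Bool
        &{retry,more,data} = +{retry,more,data}  (&→⊕)
          case retry:
            Z self-dual
          case more:
            end self-dual
          case data:
            Z self-dual
    case ack:
      &{ok,data,stop} = +{ok,data,stop}  (&→⊕)
        case ok:
          !Unit = ?Unit
            end self-dual
        case data:
          !Unit = ?Unit
            Z self-dual
        case stop:
          &{retry,data,ack} = +{retry,data,ack}  (&→⊕)
            case retry:
              Z self-dual
            case data:
              Z self-dual
            case ack:
              end self-dual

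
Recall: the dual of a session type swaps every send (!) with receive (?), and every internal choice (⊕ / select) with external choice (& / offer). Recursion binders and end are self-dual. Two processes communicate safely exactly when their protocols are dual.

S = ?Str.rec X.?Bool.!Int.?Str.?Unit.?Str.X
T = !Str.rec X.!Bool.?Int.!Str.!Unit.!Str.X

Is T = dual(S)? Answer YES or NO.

YES

?Str vs !Str  ok
  rec X vs rec X  ok (μ self-dual)
    ?Bool vs !Bool  ok
      !Int vs ?Int  ok
        ?Str vs !Str  ok
          ?Unit vs !Unit  ok
            ?Str vs !Str  ok
              X vs X  ok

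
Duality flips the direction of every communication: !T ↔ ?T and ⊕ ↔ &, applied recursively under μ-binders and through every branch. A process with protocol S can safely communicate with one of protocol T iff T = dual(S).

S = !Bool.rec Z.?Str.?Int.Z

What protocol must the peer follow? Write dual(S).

?Bool.rec Z.!Str.!Int.Z

!Bool → ?Bool
  rec Z → rec Z  (μ self-dual)
    ?Str → !Str
      ?Int → !Int
        Z self-dual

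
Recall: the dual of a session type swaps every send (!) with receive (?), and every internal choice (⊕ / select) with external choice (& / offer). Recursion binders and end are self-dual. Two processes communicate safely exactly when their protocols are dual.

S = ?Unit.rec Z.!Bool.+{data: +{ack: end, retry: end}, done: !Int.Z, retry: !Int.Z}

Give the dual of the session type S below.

!Unit.rec Z.?Bool.&{data: &{ack: end, retry: end}, done: ?Int.Z, retry: ?Int.Z}

?Unit ↦ !Unit
  rec Z ↦ rec Z  (binder kept)
    !Bool ↦ ?Bool
      +{data,done,retry} ↦ &{data,done,retry}  (select→offer)
        [data]
          +{ack,retry} ↦ &{ack,retry}  (select→offer)
            [ack]
              end ↦ end
            [retry]
              end ↦ end
        [done]
          !Int ↦ ?Int
            Z ↦ Z
        [retry]
          !Int ↦ ?Int
            Z ↦ Z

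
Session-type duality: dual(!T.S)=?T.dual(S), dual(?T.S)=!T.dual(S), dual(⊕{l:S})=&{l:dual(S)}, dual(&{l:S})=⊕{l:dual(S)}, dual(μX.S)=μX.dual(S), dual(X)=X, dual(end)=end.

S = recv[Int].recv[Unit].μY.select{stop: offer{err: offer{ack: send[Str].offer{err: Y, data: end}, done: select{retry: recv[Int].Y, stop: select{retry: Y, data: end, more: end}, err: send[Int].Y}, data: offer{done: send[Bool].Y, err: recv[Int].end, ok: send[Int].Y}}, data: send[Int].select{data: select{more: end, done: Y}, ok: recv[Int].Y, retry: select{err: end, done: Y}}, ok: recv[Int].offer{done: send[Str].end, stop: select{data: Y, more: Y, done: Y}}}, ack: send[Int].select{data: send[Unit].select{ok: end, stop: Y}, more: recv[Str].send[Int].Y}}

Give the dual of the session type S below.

recv[Int] → send[Int]
  recv[Unit] → send[Unit]
    μY → μY  (rec unchanged)
      select{stop,ack} → offer{stop,ack}  (⊕→&)
        [stop]
          offer{err,data,ok} → select{err,data,ok}  (offer→select)
            [err]
              offer{ack,done,data} → select{ack,done,data}  (offer→select)
                [ack]
                  send[Str] → recv[Str]
                    offer{err,data} → select{err,data}  (offer→select)
                      [err]
                        Y self-dual
                      [data]
                        end self-dual
                [done]
                  select{retry,stop,err} → offer{retry,stop,err}  (⊕→&)
                    [retry]
                      recv[Int] → send[Int]
                        Y self-dual
                    [stop]
                      select{retry,data,more} → offer{retry,data,more}  (⊕→&)
                        [retry]
                          Y self-dual
                        [data]
                          end self-dual
                        [more]
                          end self-dual
                    [err]
                      send[Int] → recv[Int]
                        Y self-dual
                [data]
                  offer{done,err,ok} → select{done,err,ok}  (offer→select)
                    [done]
                      send[Bool] → recv[Bool]
                        Y self-dual
                    [err]
                      recv[Int] → send[Int]
                        end self-dual
                    [ok]
                      send[Int] → recv[Int]
                        Y self-dual
            [data]
              send[Int] → recv[Int]
                select{data,ok,retry} → offer{data,ok,retry}  (⊕→&)
                  [data]
                    select{more,done} → offer{more,done}  (⊕→&)
                      [more]
                        end self-dual
                      [done]
                        Y self-dual
                  [ok]
                    recv[Int] → send[Int]
                      Y self-dual
                  [retry]
                    select{err,done} → offer{err,done}  (⊕→&)
                      [err]
                        end self-dual
                      [done]
                        Y self-dual
            [ok]
              recv[Int] → send[Int]
                offer{done,stop} → select{done,stop}  (offer→select)
                  [done]
                    send[Str] → recv[Str]
                      end self-dual
                  [stop]
                    select{data,more,done} → offer{data,more,done}  (⊕→&)
                      [data]
                        Y self-dual
                      [more]
                        Y self-dual
                      [done]
                        Y self-dual
        [ack]
          send[Int] → recv[Int]
            select{data,more} → offer{data,more}  (⊕→&)
              [data]
                send[Unit] → recv[Unit]
                  select{ok,stop} → offer{ok,stop}  (⊕→&)
                    [ok]
                      end self-dual
                    [stop]
                      Y self-dual
              [more]
                recv[Str] → send[Str]
                  send[Int] → recv[Int]
                    Y self-dual

send[Int].send[Unit].μY.offer{stop: select{err: select{ack: recv[Str].select{err: Y, data: end}, done: offer{retry: send[Int].Y, stop: offer{retry: Y, data: end, more: end}, err: recv[Int].Y}, data: select{done: recv[Bool].Y, err: send[Int].end, ok: recv[Int].Y}}, data: recv[Int].offer{data: offer{more: end, done: Y}, ok: send[Int].Y, retry: offer{err: end, done: Y}}, ok: send[Int].select{done: recv[Str].end, stop: offer{data: Y, more: Y, done: Y}}}, ack: recv[Int].offer{data: recv[Unit].offer{ok: end, stop: Y}, more: send[Str].recv[Int].Y}}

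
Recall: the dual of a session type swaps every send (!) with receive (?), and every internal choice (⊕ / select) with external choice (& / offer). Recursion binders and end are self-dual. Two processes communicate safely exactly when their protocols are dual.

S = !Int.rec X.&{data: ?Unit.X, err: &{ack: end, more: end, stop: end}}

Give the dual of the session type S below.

?Int.rec X.+{data: !Unit.X, err: +{ack: end, more: end, stop: end}}

!Int → ?Int
  rec X → rec X  (rec unchanged)
    &{data,err} → +{data,err}  (&→⊕)
      case data:
        ?Unit → !Unit
          X ↦ X
      case err:
        &{ack,more,stop} → +{ack,more,stop}  (&→⊕)
          case ack:
            end ↦ end
          case more:
            end ↦ end
          case stop:
            end ↦ end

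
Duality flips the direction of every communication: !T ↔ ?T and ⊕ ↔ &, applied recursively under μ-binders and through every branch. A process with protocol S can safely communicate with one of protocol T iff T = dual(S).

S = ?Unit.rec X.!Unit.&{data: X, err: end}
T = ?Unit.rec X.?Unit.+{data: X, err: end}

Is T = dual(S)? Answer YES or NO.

?Unit | ?Unit  ✗ same direction on both sides — not dual

NO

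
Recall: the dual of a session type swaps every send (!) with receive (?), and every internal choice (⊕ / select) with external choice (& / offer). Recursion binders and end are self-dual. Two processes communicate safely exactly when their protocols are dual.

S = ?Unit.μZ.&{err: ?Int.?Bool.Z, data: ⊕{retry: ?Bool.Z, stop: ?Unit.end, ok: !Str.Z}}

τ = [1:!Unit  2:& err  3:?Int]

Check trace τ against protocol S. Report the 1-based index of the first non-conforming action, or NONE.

1

step 1: got !Unit, protocol expects ?Unit  ✗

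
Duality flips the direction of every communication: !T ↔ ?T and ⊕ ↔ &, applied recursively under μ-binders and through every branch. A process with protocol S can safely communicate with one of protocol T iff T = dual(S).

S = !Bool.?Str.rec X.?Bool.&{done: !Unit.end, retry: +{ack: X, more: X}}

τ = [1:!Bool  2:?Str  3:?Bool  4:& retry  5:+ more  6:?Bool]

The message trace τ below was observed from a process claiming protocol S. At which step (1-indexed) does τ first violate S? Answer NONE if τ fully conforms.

[1] !Bool  ✓  cont: ?Str.rec X.…
[2] ?Str  ✓  cont: rec X.…
[3] ?Bool  ✓  cont: &{done: !Unit.end, retry: +{ack: rec X.…, more: rec X.…}}
[4] & retry  ✓  cont: +{ack: rec X.…, more: rec X.…}
[5] + more  ✓  cont: rec X.…
[6] ?Bool  ✓  cont: &{done: !Unit.end, retry: +{ack: rec X.…, more: rec X.…}}
all 6 steps conform

NONE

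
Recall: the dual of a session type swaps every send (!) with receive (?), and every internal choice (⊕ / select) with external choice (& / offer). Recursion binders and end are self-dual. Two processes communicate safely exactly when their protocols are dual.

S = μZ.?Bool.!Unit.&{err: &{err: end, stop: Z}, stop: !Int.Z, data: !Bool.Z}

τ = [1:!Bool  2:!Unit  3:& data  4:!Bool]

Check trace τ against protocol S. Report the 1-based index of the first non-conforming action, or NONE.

1

[1] got !Bool, protocol expects ?Bool  ✗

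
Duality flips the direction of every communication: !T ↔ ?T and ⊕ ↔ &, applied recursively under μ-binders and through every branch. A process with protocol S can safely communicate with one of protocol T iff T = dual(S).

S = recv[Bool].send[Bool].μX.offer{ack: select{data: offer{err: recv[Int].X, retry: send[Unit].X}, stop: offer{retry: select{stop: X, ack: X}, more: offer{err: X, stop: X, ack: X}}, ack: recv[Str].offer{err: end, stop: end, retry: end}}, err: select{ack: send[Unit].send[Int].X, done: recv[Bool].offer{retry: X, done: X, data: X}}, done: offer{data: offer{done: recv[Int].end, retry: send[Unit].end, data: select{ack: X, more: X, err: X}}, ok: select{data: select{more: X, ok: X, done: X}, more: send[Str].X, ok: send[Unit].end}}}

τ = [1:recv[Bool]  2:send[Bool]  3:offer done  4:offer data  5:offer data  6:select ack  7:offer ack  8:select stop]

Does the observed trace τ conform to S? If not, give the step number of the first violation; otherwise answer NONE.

NONE

[1] recv[Bool]  ok  now at send[Bool].μX.…
[2] send[Bool]  ok  now at μX.…
[3] offer done  ok  now at offer{data: offer{done: recv[Int].end, retry: send[Unit].end, data: select{ack: μX.…, more: μX.…, err: μX.…}}, ok: select{data: select{more: μX.…, ok: μX.…, done: μX.…}, more: send[Str].μX.…, ok: send[Unit].end}}
[4] offer data  ok  now at offer{done: recv[Int].end, retry: send[Unit].end, data: select{ack: μX.…, more: μX.…, err: μX.…}}
[5] offer data  ok  now at select{ack: μX.…, more: μX.…, err: μX.…}
[6] select ack  ok  now at μX.…
[7] offer ack  ok  now at select{data: offer{err: recv[Int].μX.…, retry: send[Unit].μX.…}, stop: offer{retry: select{stop: μX.…, ack: μX.…}, more: offer{err: μX.…, stop: μX.…, ack: μX.…}}, ack: recv[Str].offer{err: end, stop: end, retry: end}}
[8] select stop  ok  now at offer{retry: select{stop: μX.…, ack: μX.…}, more: offer{err: μX.…, stop: μX.…, ack: μX.…}}
all 8 steps conform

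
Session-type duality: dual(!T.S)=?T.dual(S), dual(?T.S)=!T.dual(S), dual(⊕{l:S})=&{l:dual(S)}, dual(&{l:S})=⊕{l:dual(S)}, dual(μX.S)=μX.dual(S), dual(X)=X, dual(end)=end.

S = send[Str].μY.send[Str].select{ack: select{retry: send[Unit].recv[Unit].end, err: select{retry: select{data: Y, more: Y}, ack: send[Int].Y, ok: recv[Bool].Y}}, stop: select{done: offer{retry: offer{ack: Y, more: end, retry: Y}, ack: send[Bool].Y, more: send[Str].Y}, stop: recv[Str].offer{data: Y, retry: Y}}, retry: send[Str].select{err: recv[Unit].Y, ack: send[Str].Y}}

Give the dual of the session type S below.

recv[Str].μY.recv[Str].offer{ack: offer{retry: recv[Unit].send[Unit].end, err: offer{retry: offer{data: Y, more: Y}, ack: recv[Int].Y, ok: send[Bool].Y}}, stop: offer{done: select{retry: select{ack: Y, more: end, retry: Y}, ack: recv[Bool].Y, more: recv[Str].Y}, stop: send[Str].select{data: Y, retry: Y}}, retry: recv[Str].offer{err: send[Unit].Y, ack: recv[Str].Y}}

send[Str] ↦ recv[Str]
  μY ↦ μY  (binder kept)
    send[Str] ↦ recv[Str]
      select{ack,stop,retry} ↦ offer{ack,stop,retry}  (⊕→&)
        case ack:
          select{retry,err} ↦ offer{retry,err}  (⊕→&)
            case retry:
              send[Unit] ↦ recv[Unit]
                recv[Unit] ↦ send[Unit]
                  end ↦ end
            case err:
              select{retry,ack,ok} ↦ offer{retry,ack,ok}  (⊕→&)
                case retry:
                  select{data,more} ↦ offer{data,more}  (⊕→&)
                    case data:
                      Y ↦ Y
                    case more:
                      Y ↦ Y
                case ack:
                  send[Int] ↦ recv[Int]
                    Y ↦ Y
                case ok:
                  recv[Bool] ↦ send[Bool]
                    Y ↦ Y
        case stop:
          select{done,stop} ↦ offer{done,stop}  (⊕→&)
            case done:
              offer{retry,ack,more} ↦ select{retry,ack,more}  (offer→select)
                case retry:
                  offer{ack,more,retry} ↦ select{ack,more,retry}  (offer→select)
                    case ack:
                      Y ↦ Y
                    case more:
                      end ↦ end
                    case retry:
                      Y ↦ Y
                case ack:
                  send[Bool] ↦ recv[Bool]
                    Y ↦ Y
                case more:
                  send[Str] ↦ recv[Str]
                    Y ↦ Y
            case stop:
              recv[Str] ↦ send[Str]
                offer{data,retry} ↦ select{data,retry}  (offer→select)
                  case data:
                    Y ↦ Y
                  case retry:
                    Y ↦ Y
        case retry:
          send[Str] ↦ recv[Str]
            select{err,ack} ↦ offer{err,ack}  (⊕→&)
              case err:
                recv[Unit] ↦ send[Unit]
                  Y ↦ Y
              case ack:
                send[Str] ↦ recv[Str]
                  Y ↦ Y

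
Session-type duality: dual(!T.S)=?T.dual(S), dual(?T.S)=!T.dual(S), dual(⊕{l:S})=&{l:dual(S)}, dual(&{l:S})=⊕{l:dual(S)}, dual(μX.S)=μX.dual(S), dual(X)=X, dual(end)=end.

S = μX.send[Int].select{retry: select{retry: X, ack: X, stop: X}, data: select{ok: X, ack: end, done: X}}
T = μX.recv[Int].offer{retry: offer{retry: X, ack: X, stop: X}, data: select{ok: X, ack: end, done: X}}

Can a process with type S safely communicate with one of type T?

μX ‖ μX  ok (rec unchanged)
  send[Int] ‖ recv[Int]  ok
    select{retry,data} ‖ offer{retry,data}  ok label sets agree
      case retry:
        select{retry,ack,stop} ‖ offer{retry,ack,stop}  ok label sets agree
          case retry:
            X ‖ X  ok
          case ack:
            X ‖ X  ok
          case stop:
            X ‖ X  ok
      case data:
        select{ok,ack,done} ‖ select{ok,ack,done}  ✗ choice polarity not flipped — not dual

NO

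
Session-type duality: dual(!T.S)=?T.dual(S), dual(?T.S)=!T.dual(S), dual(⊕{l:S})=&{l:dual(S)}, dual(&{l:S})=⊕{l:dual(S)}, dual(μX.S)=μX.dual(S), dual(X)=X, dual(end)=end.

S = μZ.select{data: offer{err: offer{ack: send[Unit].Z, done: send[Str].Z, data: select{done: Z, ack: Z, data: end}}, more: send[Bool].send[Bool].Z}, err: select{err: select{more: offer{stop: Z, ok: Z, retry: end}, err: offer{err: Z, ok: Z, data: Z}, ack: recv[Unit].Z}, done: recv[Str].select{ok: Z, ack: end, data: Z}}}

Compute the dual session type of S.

μZ ↦ μZ  (rec unchanged)
  select{data,err} ↦ offer{data,err}  (internal→external)
    [data]
      offer{err,more} ↦ select{err,more}  (offer→select)
        [err]
          offer{ack,done,data} ↦ select{ack,done,data}  (offer→select)
            [ack]
              send[Unit] ↦ recv[Unit]
                dual(Z) = Z
            [done]
              send[Str] ↦ recv[Str]
                dual(Z) = Z
            [data]
              select{done,ack,data} ↦ offer{done,ack,data}  (internal→external)
                [done]
                  dual(Z) = Z
                [ack]
                  dual(Z) = Z
                [data]
                  dual(end) = end
        [more]
          send[Bool] ↦ recv[Bool]
            send[Bool] ↦ recv[Bool]
              dual(Z) = Z
    [err]
      select{err,done} ↦ offer{err,done}  (internal→external)
        [err]
          select{more,err,ack} ↦ offer{more,err,ack}  (internal→external)
            [more]
              offer{stop,ok,retry} ↦ select{stop,ok,retry}  (offer→select)
                [stop]
                  dual(Z) = Z
                [ok]
                  dual(Z) = Z
                [retry]
                  dual(end) = end
            [err]
              offer{err,ok,data} ↦ select{err,ok,data}  (offer→select)
                [err]
                  dual(Z) = Z
                [ok]
                  dual(Z) = Z
                [data]
                  dual(Z) = Z
            [ack]
              recv[Unit] ↦ send[Unit]
                dual(Z) = Z
        [done]
          recv[Str] ↦ send[Str]
            select{ok,ack,data} ↦ offer{ok,ack,data}  (internal→external)
              [ok]
                dual(Z) = Z
              [ack]
                dual(end) = end
              [data]
                dual(Z) = Z

μZ.offer{data: select{err: select{ack: recv[Unit].Z, done: recv[Str].Z, data: offer{done: Z, ack: Z, data: end}}, more: recv[Bool].recv[Bool].Z}, err: offer{err: offer{more: select{stop: Z, ok: Z, retry: end}, err: select{err: Z, ok: Z, data: Z}, ack: send[Unit].Z}, done: send[Str].offer{ok: Z, ack: end, data: Z}}}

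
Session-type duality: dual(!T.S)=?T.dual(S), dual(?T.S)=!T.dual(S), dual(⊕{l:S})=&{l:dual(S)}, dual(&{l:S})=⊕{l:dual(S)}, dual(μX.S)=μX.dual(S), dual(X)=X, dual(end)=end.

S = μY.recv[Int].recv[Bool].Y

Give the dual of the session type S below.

μY = μY  (binder kept)
  recv[Int] = send[Int]
    recv[Bool] = send[Bool]
      Y ↦ Y

μY.send[Int].send[Bool].Y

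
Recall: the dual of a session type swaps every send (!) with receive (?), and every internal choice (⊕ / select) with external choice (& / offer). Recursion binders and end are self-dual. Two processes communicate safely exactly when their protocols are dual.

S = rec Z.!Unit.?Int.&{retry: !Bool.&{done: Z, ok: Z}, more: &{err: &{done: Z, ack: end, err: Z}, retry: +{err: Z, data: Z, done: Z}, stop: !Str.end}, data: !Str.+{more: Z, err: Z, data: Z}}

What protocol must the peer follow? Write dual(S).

rec Z ↦ rec Z  (μ self-dual)
  !Unit ↦ ?Unit
    ?Int ↦ !Int
      &{retry,more,data} ↦ +{retry,more,data}  (&→⊕)
        • retry:
          !Bool ↦ ?Bool
            &{done,ok} ↦ +{done,ok}  (&→⊕)
              • done:
                Z ↦ Z
              • ok:
                Z ↦ Z
        • more:
          &{err,retry,stop} ↦ +{err,retry,stop}  (&→⊕)
            • err:
              &{done,ack,err} ↦ +{done,ack,err}  (&→⊕)
                • done:
                  Z ↦ Z
                • ack:
                  end ↦ end
                • err:
                  Z ↦ Z
            • retry:
              +{err,data,done} ↦ &{err,data,done}  (⊕→&)
                • err:
                  Z ↦ Z
                • data:
                  Z ↦ Z
                • done:
                  Z ↦ Z
            • stop:
              !Str ↦ ?Str
                end ↦ end
        • data:
          !Str ↦ ?Str
            +{more,err,data} ↦ &{more,err,data}  (⊕→&)
              • more:
                Z ↦ Z
              • err:
                Z ↦ Z
              • data:
                Z ↦ Z

rec Z.?Unit.!Int.+{retry: ?Bool.+{done: Z, ok: Z}, more: +{err: +{done: Z, ack: end, err: Z}, retry: &{err: Z, data: Z, done: Z}, stop: ?Str.end}, data: ?Str.&{more: Z, err: Z, data: Z}}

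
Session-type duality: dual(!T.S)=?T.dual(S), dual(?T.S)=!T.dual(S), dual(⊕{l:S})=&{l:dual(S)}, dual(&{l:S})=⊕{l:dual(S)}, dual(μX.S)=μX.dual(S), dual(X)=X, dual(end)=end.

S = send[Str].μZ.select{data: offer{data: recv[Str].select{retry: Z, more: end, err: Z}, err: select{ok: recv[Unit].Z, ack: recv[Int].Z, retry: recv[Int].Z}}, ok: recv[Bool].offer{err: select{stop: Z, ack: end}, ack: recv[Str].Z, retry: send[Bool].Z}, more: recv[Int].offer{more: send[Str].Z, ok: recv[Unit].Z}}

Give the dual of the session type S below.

send[Str] ↦ recv[Str]
  μZ ↦ μZ  (μ self-dual)
    select{data,ok,more} ↦ offer{data,ok,more}  (internal→external)
      • data:
        offer{data,err} ↦ select{data,err}  (&→⊕)
          • data:
            recv[Str] ↦ send[Str]
              select{retry,more,err} ↦ offer{retry,more,err}  (internal→external)
                • retry:
                  Z ↦ Z
                • more:
                  end ↦ end
                • err:
                  Z ↦ Z
          • err:
            select{ok,ack,retry} ↦ offer{ok,ack,retry}  (internal→external)
              • ok:
                recv[Unit] ↦ send[Unit]
                  Z ↦ Z
              • ack:
                recv[Int] ↦ send[Int]
                  Z ↦ Z
              • retry:
                recv[Int] ↦ send[Int]
                  Z ↦ Z
      • ok:
        recv[Bool] ↦ send[Bool]
          offer{err,ack,retry} ↦ select{err,ack,retry}  (&→⊕)
            • err:
              select{stop,ack} ↦ offer{stop,ack}  (internal→external)
                • stop:
                  Z ↦ Z
                • ack:
                  end ↦ end
            • ack:
              recv[Str] ↦ send[Str]
                Z ↦ Z
            • retry:
              send[Bool] ↦ recv[Bool]
                Z ↦ Z
      • more:
        recv[Int] ↦ send[Int]
          offer{more,ok} ↦ select{more,ok}  (&→⊕)
            • more:
              send[Str] ↦ recv[Str]
                Z ↦ Z
            • ok:
              recv[Unit] ↦ send[Unit]
                Z ↦ Z

recv[Str].μZ.offer{data: select{data: send[Str].offer{retry: Z, more: end, err: Z}, err: offer{ok: send[Unit].Z, ack: send[Int].Z, retry: send[Int].Z}}, ok: send[Bool].select{err: offer{stop: Z, ack: end}, ack: send[Str].Z, retry: recv[Bool].Z}, more: send[Int].select{more: recv[Str].Z, ok: send[Unit].Z}}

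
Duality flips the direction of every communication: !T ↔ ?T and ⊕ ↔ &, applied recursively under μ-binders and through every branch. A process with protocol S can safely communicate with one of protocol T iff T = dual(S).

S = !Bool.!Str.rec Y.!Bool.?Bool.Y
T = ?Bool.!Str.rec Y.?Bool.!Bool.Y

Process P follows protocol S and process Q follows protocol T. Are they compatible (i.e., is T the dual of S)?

NO

!Bool vs ?Bool  ✓
  !Str vs !Str  ✗ same direction on both sides — not dual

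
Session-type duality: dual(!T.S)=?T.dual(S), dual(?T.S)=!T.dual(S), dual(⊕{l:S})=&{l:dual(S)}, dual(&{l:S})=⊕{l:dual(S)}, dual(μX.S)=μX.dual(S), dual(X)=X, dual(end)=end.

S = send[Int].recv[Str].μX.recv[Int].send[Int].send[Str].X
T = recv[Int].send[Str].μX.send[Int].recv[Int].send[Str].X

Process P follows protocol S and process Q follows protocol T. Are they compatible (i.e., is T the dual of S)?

send[Int] | recv[Int]  match
  recv[Str] | send[Str]  match
    μX | μX  match (binder kept)
      recv[Int] | send[Int]  match
        send[Int] | recv[Int]  match
          send[Str] | send[Str]  ✗ same direction on both sides — not dual

NO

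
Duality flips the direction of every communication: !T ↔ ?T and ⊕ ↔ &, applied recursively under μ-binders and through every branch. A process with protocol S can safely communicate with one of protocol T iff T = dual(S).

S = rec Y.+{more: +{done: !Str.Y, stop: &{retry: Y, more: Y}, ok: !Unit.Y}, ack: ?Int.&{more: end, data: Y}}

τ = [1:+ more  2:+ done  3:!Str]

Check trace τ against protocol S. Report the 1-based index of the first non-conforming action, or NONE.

NONE

[1] + more  match  state: +{done: !Str.rec Y.…, stop: &{retry: rec Y.…, more: rec Y.…}, ok: !Unit.rec Y.…}
[2] + done  match  state: !Str.rec Y.…
[3] !Str  match  state: rec Y.…
τ conforms to S (length 3)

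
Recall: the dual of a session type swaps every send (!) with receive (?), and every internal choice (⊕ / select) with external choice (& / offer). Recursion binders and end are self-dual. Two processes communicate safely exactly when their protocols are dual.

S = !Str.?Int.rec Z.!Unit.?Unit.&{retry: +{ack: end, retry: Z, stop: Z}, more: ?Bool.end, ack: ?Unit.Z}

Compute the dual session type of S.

!Str ↦ ?Str
  ?Int ↦ !Int
    rec Z ↦ rec Z  (μ self-dual)
      !Unit ↦ ?Unit
        ?Unit ↦ !Unit
          &{retry,more,ack} ↦ +{retry,more,ack}  (external→internal)
            [retry]
              +{ack,retry,stop} ↦ &{ack,retry,stop}  (⊕→&)
                [ack]
                  end ↦ end
                [retry]
                  Z ↦ Z
                [stop]
                  Z ↦ Z
            [more]
              ?Bool ↦ !Bool
                end ↦ end
            [ack]
              ?Unit ↦ !Unit
                Z ↦ Z

?Str.!Int.rec Z.?Unit.!Unit.+{retry: &{ack: end, retry: Z, stop: Z}, more: !Bool.end, ack: !Unit.Z}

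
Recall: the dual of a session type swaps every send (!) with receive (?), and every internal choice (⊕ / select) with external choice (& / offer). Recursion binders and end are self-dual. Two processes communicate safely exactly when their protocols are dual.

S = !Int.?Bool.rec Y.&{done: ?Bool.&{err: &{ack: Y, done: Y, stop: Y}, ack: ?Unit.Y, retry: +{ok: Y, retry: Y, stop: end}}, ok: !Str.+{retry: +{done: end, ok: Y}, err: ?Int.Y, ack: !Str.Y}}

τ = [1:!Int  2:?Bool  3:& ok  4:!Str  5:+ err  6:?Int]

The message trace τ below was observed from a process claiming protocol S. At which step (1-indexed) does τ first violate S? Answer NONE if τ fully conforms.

NONE

[1] !Int  match  now at ?Bool.rec Y.…
[2] ?Bool  match  now at rec Y.…
[3] & ok  match  now at !Str.+{retry: +{done: end, ok: rec Y.…}, err: ?Int.rec Y.…, ack: !Str.rec Y.…}
[4] !Str  match  now at +{retry: +{done: end, ok: rec Y.…}, err: ?Int.rec Y.…, ack: !Str.rec Y.…}
[5] + err  match  now at ?Int.rec Y.…
[6] ?Int  match  now at rec Y.…
all 6 steps conform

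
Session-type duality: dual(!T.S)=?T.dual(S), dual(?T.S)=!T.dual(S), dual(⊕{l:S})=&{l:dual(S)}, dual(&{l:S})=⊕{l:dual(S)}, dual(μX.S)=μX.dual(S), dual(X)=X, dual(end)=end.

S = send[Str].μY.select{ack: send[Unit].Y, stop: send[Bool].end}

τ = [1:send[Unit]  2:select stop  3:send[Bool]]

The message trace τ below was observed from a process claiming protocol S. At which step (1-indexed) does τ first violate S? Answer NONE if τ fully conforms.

1

@1 got send[Unit], protocol expects send[Str]  ✗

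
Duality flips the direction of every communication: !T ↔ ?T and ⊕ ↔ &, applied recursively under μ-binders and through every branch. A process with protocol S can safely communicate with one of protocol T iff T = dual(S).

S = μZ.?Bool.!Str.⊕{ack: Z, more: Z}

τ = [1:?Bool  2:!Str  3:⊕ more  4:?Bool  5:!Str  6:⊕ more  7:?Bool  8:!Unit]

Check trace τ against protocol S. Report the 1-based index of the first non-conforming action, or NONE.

8

[1] ?Bool  ok  cont: !Str.⊕{ack: μZ.…, more: μZ.…}
[2] !Str  ok  cont: ⊕{ack: μZ.…, more: μZ.…}
[3] ⊕ more  ok  cont: μZ.…
[4] ?Bool  ok  cont: !Str.⊕{ack: μZ.…, more: μZ.…}
[5] !Str  ok  cont: ⊕{ack: μZ.…, more: μZ.…}
[6] ⊕ more  ok  cont: μZ.…
[7] ?Bool  ok  cont: !Str.⊕{ack: μZ.…, more: μZ.…}
[8] got !Unit, protocol expects !Str  ✗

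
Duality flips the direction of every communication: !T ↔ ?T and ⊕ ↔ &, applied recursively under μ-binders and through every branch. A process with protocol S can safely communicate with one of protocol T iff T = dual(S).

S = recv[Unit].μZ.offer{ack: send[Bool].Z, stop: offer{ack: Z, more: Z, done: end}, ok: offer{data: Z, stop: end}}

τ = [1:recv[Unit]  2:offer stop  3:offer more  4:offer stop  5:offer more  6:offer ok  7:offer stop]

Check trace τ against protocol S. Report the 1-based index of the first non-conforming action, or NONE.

[1] recv[Unit]  match  residual = μZ.…
[2] offer stop  match  residual = offer{ack: μZ.…, more: μZ.…, done: end}
[3] offer more  match  residual = μZ.…
[4] offer stop  match  residual = offer{ack: μZ.…, more: μZ.…, done: end}
[5] offer more  match  residual = μZ.…
[6] offer ok  match  residual = offer{data: μZ.…, stop: end}
[7] offer stop  match  residual = end
trace exhausted — no violation

NONE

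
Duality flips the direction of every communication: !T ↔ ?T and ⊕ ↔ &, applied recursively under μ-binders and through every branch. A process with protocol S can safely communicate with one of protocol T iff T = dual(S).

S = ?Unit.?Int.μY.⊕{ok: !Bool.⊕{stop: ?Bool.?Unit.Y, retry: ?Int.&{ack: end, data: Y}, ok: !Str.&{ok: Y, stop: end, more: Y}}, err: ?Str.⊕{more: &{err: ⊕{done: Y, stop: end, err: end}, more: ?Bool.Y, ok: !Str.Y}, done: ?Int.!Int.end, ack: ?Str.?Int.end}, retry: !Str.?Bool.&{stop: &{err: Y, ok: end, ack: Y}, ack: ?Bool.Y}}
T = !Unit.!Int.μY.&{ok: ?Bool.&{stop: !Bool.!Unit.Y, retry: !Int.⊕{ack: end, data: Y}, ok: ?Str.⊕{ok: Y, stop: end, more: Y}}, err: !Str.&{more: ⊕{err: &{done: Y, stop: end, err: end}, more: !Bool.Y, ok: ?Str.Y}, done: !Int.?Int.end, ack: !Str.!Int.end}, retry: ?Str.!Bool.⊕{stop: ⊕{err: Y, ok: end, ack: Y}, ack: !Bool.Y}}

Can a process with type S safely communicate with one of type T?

YES

?Unit | !Unit  ✓
  ?Int | !Int  ✓
    μY | μY  ✓ (rec unchanged)
      ⊕{ok,err,retry} | &{ok,err,retry}  ✓ labels match
        [ok]
          !Bool | ?Bool  ✓
            ⊕{stop,retry,ok} | &{stop,retry,ok}  ✓ labels match
              [stop]
                ?Bool | !Bool  ✓
                  ?Unit | !Unit  ✓
                    Y | Y  ✓
              [retry]
                ?Int | !Int  ✓
                  &{ack,data} | ⊕{ack,data}  ✓ labels match
                    [ack]
                      end | end  ✓
                    [data]
                      Y | Y  ✓
              [ok]
                !Str | ?Str  ✓
                  &{ok,stop,more} | ⊕{ok,stop,more}  ✓ labels match
                    [ok]
                      Y | Y  ✓
                    [stop]
                      end | end  ✓
                    [more]
                      Y | Y  ✓
        [err]
          ?Str | !Str  ✓
            ⊕{more,done,ack} | &{more,done,ack}  ✓ labels match
              [more]
                &{err,more,ok} | ⊕{err,more,ok}  ✓ labels match
                  [err]
                    ⊕{done,stop,err} | &{done,stop,err}  ✓ labels match
                      [done]
                        Y | Y  ✓
                      [stop]
                        end | end  ✓
                      [err]
                        end | end  ✓
                  [more]
                    ?Bool | !Bool  ✓
                      Y | Y  ✓
                  [ok]
                    !Str | ?Str  ✓
                      Y | Y  ✓
              [done]
                ?Int | !Int  ✓
                  !Int | ?Int  ✓
                    end | end  ✓
              [ack]
                ?Str | !Str  ✓
                  ?Int | !Int  ✓
                    end | end  ✓
        [retry]
          !Str | ?Str  ✓
            ?Bool | !Bool  ✓
              &{stop,ack} | ⊕{stop,ack}  ✓ labels match
                [stop]
                  &{err,ok,ack} | ⊕{err,ok,ack}  ✓ labels match
                    [err]
                      Y | Y  ✓
                    [ok]
                      end | end  ✓
                    [ack]
                      Y | Y  ✓
                [ack]
                  ?Bool | !Bool  ✓
                    Y | Y  ✓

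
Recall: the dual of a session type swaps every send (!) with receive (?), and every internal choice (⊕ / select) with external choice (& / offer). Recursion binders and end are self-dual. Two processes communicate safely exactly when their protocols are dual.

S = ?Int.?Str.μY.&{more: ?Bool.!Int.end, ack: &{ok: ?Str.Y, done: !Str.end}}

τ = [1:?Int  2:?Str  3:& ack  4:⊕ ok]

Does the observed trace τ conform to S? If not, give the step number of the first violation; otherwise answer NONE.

4

@1 ?Int  match  now at ?Str.μY.…
@2 ?Str  match  now at μY.…
@3 & ack  match  now at &{ok: ?Str.μY.…, done: !Str.end}
@4 got ⊕ ok, protocol expects & ok or & done  ✗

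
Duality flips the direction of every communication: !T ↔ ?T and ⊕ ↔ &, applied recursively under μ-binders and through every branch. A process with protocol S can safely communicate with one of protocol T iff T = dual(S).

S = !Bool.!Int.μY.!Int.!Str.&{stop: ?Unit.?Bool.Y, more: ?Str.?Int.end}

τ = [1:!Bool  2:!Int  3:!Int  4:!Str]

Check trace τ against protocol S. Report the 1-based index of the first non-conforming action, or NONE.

NONE

[1] !Bool  ✓  state: !Int.μY.…
[2] !Int  ✓  state: μY.…
[3] !Int  ✓  state: !Str.&{stop: ?Unit.?Bool.μY.…, more: ?Str.?Int.end}
[4] !Str  ✓  state: &{stop: ?Unit.?Bool.μY.…, more: ?Str.?Int.end}
trace exhausted — no violation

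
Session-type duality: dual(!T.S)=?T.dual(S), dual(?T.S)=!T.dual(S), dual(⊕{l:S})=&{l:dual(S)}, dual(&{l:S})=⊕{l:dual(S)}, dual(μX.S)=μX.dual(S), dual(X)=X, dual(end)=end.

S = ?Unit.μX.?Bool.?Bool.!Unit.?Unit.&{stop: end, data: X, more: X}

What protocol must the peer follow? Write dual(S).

!Unit.μX.!Bool.!Bool.?Unit.!Unit.⊕{stop: end, data: X, more: X}

?Unit ↦ !Unit
  μX ↦ μX  (binder kept)
    ?Bool ↦ !Bool
      ?Bool ↦ !Bool
        !Unit ↦ ?Unit
          ?Unit ↦ !Unit
            &{stop,data,more} ↦ ⊕{stop,data,more}  (offer→select)
              case stop:
                end self-dual
              case data:
                X self-dual
              case more:
                X self-dual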